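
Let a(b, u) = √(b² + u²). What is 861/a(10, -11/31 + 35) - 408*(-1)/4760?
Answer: 3/35 + 26691*√312394/624788 ≈ 23.963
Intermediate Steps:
861/a(10, -11/31 + 35) - 408*(-1)/4760 = 861/(√(10² + (-11/31 + 35)²)) - 408*(-1)/4760 = 861/(√(100 + (-11*1/31 + 35)²)) + 408*(1/4760) = 861/(√(100 + (-11/31 + 35)²)) + 3/35 = 861/(√(100 + (1074/31)²)) + 3/35 = 861/(√(100 + 1153476/961)) + 3/35 = 861/(√(1249576/961)) + 3/35 = 861/((2*√312394/31)) + 3/35 = 861*(31*√312394/624788) + 3/35 = 26691*√312394/624788 + 3/35 = 3/35 + 26691*√312394/624788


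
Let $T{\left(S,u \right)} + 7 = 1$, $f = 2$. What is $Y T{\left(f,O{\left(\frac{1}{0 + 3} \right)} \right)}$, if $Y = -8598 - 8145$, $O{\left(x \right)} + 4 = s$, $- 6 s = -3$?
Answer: $100458$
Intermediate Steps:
$s = \frac{1}{2}$ ($s = \left(- \frac{1}{6}\right) \left(-3\right) = \frac{1}{2} \approx 0.5$)
$O{\left(x \right)} = - \frac{7}{2}$ ($O{\left(x \right)} = -4 + \frac{1}{2} = - \frac{7}{2}$)
$T{\left(S,u \right)} = -6$ ($T{\left(S,u \right)} = -7 + 1 = -6$)
$Y = -16743$ ($Y = -8598 - 8145 = -16743$)
$Y T{\left(f,O{\left(\frac{1}{0 + 3} \right)} \right)} = \left(-16743\right) \left(-6\right) = 100458$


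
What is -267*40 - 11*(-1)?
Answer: -10669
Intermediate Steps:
-267*40 - 11*(-1) = -10680 + 11 = -10669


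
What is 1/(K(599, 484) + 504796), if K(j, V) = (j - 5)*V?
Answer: 1/792292 ≈ 1.2622e-6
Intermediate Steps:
K(j, V) = V*(-5 + j) (K(j, V) = (-5 + j)*V = V*(-5 + j))
1/(K(599, 484) + 504796) = 1/(484*(-5 + 599) + 504796) = 1/(484*594 + 504796) = 1/(287496 + 504796) = 1/792292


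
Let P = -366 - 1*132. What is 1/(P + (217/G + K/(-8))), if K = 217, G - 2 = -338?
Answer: -48/25237 ≈ -0.0019020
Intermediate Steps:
G = -336 (G = 2 - 338 = -336)
P = -498 (P = -366 - 132 = -498)
1/(P + (217/G + K/(-8))) = 1/(-498 + (217/(-336) + 217/(-8))) = 1/(-498 + (217*(-1/336) + 217*(-1/8))) = 1/(-498 + (-31/48 - 217/8)) = 1/(-498 - 1333/48) = 1/(-25237/48) = -48/25237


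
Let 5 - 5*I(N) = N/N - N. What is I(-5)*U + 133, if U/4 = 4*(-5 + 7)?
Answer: 633/5 ≈ 126.60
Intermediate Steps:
I(N) = 4/5 + N/5 (I(N) = 1 - (N/N - N)/5 = 1 - (1 - N)/5 = 1 + (-1/5 + N/5) = 4/5 + N/5)
U = 32 (U = 4*(4*(-5 + 7)) = 4*(4*2) = 4*8 = 32)
I(-5)*U + 133 = (4/5 + (1/5)*(-5))*32 + 133 = (4/5 - 1)*32 + 133 = -1/5*32 + 133 = -32/5 + 133 = 633/5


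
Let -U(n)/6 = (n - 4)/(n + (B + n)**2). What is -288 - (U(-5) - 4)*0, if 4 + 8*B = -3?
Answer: -288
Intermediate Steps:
B = -7/8 (B = -1/2 + (1/8)*(-3) = -1/2 - 3/8 = -7/8 ≈ -0.87500)
U(n) = -6*(-4 + n)/(n + (-7/8 + n)**2) (U(n) = -6*(n - 4)/(n + (-7/8 + n)**2) = -6*(-4 + n)/(n + (-7/8 + n)**2))
-288 - (U(-5) - 4)*0 = -288 - (384*(4 - 1*(-5))/((-7 + 8*(-5))**2 + 64*(-5)) - 4)*0 = -288 - (384*(4 + 5)/((-7 - 40)**2 - 320) - 4)*0 = -288 - (384*9/((-47)**2 - 320) - 4)*0 = -288 - (384*9/(2209 - 320) - 4)*0 = -288 - (384*9/1889 - 4)*0 = -288 - (384*(1/1889)*9 - 4)*0 = -288 - (3456/1889 - 4)*0 = -288 - (-4100)*0/1889 = -288 - 1*0 = -288 + 0 = -288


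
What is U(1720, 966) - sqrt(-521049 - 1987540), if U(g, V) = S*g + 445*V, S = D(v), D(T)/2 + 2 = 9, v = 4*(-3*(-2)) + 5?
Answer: 453950 - 19*I*sqrt(6949) ≈ 4.5395e+5 - 1583.9*I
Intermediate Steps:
v = 29 (v = 4*6 + 5 = 24 + 5 = 29)
D(T) = 14 (D(T) = -4 + 2*9 = -4 + 18 = 14)
S = 14
U(g, V) = 14*g + 445*V
U(1720, 966) - sqrt(-521049 - 1987540) = (14*1720 + 445*966) - sqrt(-521049 - 1987540) = (24080 + 429870) - sqrt(-2508589) = 453950 - 19*I*sqrt(6949)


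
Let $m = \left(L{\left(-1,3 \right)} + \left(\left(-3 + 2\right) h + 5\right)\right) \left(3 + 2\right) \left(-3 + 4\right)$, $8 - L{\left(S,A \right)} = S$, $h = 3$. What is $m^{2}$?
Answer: $3025$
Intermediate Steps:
$L{\left(S,A \right)} = 8 - S$
$m = 55$ ($m = \left(\left(8 - -1\right) + \left(\left(-3 + 2\right) 3 + 5\right)\right) \left(3 + 2\right) \left(-3 + 4\right) = \left(\left(8 + 1\right) + \left(\left(-1\right) 3 + 5\right)\right) 5 \cdot 1 = \left(9 + \left(-3 + 5\right)\right) 5 = \left(9 + 2\right) 5 = 11 \cdot 5 = 55$)
$m^{2} = 55^{2} = 3025$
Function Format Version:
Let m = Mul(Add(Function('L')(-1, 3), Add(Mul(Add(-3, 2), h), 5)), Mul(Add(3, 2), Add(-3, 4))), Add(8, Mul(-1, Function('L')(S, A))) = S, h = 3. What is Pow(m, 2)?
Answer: 3025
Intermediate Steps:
Function('L')(S, A) = Add(8, Mul(-1, S))
m = 55 (m = Mul(Add(Add(8, Mul(-1, -1)), Add(Mul(Add(-3, 2), 3), 5)), Mul(Add(3, 2), Add(-3, 4))) = Mul(Add(Add(8, 1), Add(Mul(-1, 3), 5)), Mul(5, 1)) = Mul(Add(9, Add(-3, 5)), 5) = Mul(Add(9, 2), 5) = Mul(11, 5) = 55)
Pow(m, 2) = Pow(55, 2) = 3025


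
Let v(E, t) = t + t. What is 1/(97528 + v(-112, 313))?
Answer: 1/98154 ≈ 1.0188e-5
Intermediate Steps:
v(E, t) = 2*t
1/(97528 + v(-112, 313)) = 1/(97528 + 2*313) = 1/(97528 + 626) = 1/98154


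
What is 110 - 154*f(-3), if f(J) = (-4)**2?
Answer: -2354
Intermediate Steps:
f(J) = 16
110 - 154*f(-3) = 110 - 154*16 = 110 - 2464 = -2354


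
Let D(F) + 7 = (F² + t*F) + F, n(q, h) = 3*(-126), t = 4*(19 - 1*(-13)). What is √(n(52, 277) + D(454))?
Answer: √264297 ≈ 514.10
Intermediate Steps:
t = 128 (t = 4*(19 + 13) = 4*32 = 128)
n(q, h) = -378
D(F) = -7 + F² + 129*F (D(F) = -7 + ((F² + 128*F) + F) = -7 + (F² + 129*F) = -7 + F² + 129*F)
√(n(52, 277) + D(454)) = √(-378 + (-7 + 454² + 129*454)) = √(-378 + (-7 + 206116 + 58566)) = √(-378 + 264675) = √264297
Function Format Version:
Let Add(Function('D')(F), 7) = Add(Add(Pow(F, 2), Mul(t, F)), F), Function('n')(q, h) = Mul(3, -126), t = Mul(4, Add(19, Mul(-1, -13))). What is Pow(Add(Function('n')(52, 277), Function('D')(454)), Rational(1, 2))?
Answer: Pow(264297, Rational(1, 2)) ≈ 514.10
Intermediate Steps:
t = 128 (t = Mul(4, Add(19, 13)) = Mul(4, 32) = 128)
Function('n')(q, h) = -378
Function('D')(F) = Add(-7, Pow(F, 2), Mul(129, F)) (Function('D')(F) = Add(-7, Add(Add(Pow(F, 2), Mul(128, F)), F)) = Add(-7, Add(Pow(F, 2), Mul(129, F))) = Add(-7, Pow(F, 2), Mul(129, F)))
Pow(Add(Function('n')(52, 277), Function('D')(454)), Rational(1, 2)) = Pow(Add(-378, Add(-7, Pow(454, 2), Mul(129, 454))), Rational(1, 2)) = Pow(Add(-378, Add(-7, 206116, 58566)), Rational(1, 2)) = Pow(Add(-378, 264675), Rational(1, 2)) = Pow(264297, Rational(1, 2))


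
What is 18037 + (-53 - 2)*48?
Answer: 15397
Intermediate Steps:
18037 + (-53 - 2)*48 = 18037 - 55*48 = 18037 - 2640 = 15397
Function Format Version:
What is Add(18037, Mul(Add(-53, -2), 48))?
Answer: 15397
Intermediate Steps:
Add(18037, Mul(Add(-53, -2), 48)) = Add(18037, Mul(-55, 48)) = Add(18037, -2640) = 15397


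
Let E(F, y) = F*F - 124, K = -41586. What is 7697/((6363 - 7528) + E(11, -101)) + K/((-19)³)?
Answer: -4221275/8011312 ≈ -0.52691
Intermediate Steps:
E(F, y) = -124 + F² (E(F, y) = F² - 124 = -124 + F²)
7697/((6363 - 7528) + E(11, -101)) + K/((-19)³) = 7697/((6363 - 7528) + (-124 + 11²)) - 41586/((-19)³) = 7697/(-1165 + (-124 + 121)) - 41586/(-6859) = 7697/(-1165 - 3) - 41586*(-1/6859) = 7697/(-1168) + 41586/6859 = 7697*(-1/1168) + 41586/6859 = -7697/1168 + 41586/6859 = -4221275/8011312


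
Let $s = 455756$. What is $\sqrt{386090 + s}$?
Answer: $\sqrt{841846} \approx 917.52$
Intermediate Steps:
$\sqrt{386090 + s} = \sqrt{386090 + 455756} = \sqrt{841846}$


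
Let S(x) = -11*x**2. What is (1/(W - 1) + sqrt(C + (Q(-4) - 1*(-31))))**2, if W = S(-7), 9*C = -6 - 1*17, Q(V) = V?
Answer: 7128001/291600 - sqrt(55)/405 ≈ 24.426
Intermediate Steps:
C = -23/9 (C = (-6 - 1*17)/9 = (-6 - 17)/9 = (1/9)*(-23) = -23/9 ≈ -2.5556)
W = -539 (W = -11*(-7)**2 = -11*49 = -539)
(1/(W - 1) + sqrt(C + (Q(-4) - 1*(-31))))**2 = (1/(-539 - 1) + sqrt(-23/9 + (-4 - 1*(-31))))**2 = (1/(-540) + sqrt(-23/9 + (-4 + 31)))**2 = (-1/540 + sqrt(-23/9 + 27))**2 = (-1/540 + sqrt(220/9))**2 = (-1/540 + 2*sqrt(55)/3)**2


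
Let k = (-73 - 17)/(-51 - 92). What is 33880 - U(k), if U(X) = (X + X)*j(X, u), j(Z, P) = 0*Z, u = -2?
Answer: 33880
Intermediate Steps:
j(Z, P) = 0
k = 90/143 (k = -90/(-143) = -90*(-1/143) = 90/143 ≈ 0.62937)
U(X) = 0 (U(X) = (X + X)*0 = (2*X)*0 = 0)
33880 - U(k) = 33880 - 1*0 = 33880 + 0 = 33880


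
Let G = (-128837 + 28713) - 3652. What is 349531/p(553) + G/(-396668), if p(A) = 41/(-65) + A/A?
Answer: 2253026766661/2380008 ≈ 9.4665e+5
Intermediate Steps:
p(A) = 24/65 (p(A) = 41*(-1/65) + 1 = -41/65 + 1 = 24/65)
G = -103776 (G = -100124 - 3652 = -103776)
349531/p(553) + G/(-396668) = 349531/(24/65) - 103776/(-396668) = 349531*(65/24) - 103776*(-1/396668) = 22719515/24 + 25944/99167 = 2253026766661/2380008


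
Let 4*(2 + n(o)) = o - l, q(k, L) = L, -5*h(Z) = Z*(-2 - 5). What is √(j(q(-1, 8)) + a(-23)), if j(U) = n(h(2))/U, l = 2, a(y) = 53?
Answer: √21110/20 ≈ 7.2646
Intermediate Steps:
h(Z) = 7*Z/5 (h(Z) = -Z*(-2 - 5)/5 = -Z*(-7)/5 = -(-7)*Z/5 = 7*Z/5)
n(o) = -5/2 + o/4 (n(o) = -2 + (o - 1*2)/4 = -2 + (o - 2)/4 = -2 + (-2 + o)/4 = -2 + (-½ + o/4) = -5/2 + o/4)
j(U) = -9/(5*U) (j(U) = (-5/2 + ((7/5)*2)/4)/U = (-5/2 + (¼)*(14/5))/U = (-5/2 + 7/10)/U = -9/(5*U))
√(j(q(-1, 8)) + a(-23)) = √(-9/5/8 + 53) = √(-9/5*⅛ + 53) = √(-9/40 + 53) = √(2111/40) = √21110/20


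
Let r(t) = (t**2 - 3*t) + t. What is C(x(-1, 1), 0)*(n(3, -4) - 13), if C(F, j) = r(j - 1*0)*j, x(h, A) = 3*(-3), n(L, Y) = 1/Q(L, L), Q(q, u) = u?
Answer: 0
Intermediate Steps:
n(L, Y) = 1/L
x(h, A) = -9
r(t) = t**2 - 2*t
C(F, j) = j**2*(-2 + j) (C(F, j) = ((j - 1*0)*(-2 + (j - 1*0)))*j = ((j + 0)*(-2 + (j + 0)))*j = (j*(-2 + j))*j = j**2*(-2 + j))
C(x(-1, 1), 0)*(n(3, -4) - 13) = (0**2*(-2 + 0))*(1/3 - 13) = (0*(-2))*(1/3 - 13) = 0*(-38/3) = 0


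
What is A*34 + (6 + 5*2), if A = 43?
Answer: 1478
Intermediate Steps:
A*34 + (6 + 5*2) = 43*34 + (6 + 5*2) = 1462 + (6 + 10) = 1462 + 16 = 1478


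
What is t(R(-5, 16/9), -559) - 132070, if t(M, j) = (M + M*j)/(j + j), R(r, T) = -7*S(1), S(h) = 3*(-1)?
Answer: -73821271/559 ≈ -1.3206e+5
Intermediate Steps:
S(h) = -3
R(r, T) = 21 (R(r, T) = -7*(-3) = 21)
t(M, j) = (M + M*j)/(2*j) (t(M, j) = (M + M*j)/((2*j)) = (M + M*j)*(1/(2*j)) = (M + M*j)/(2*j))
t(R(-5, 16/9), -559) - 132070 = (1/2)*21*(1 - 559)/(-559) - 132070 = (1/2)*21*(-1/559)*(-558) - 132070 = 5859/559 - 132070 = -73821271/559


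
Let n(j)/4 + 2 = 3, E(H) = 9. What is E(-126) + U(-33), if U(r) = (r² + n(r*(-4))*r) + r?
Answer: 933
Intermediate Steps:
n(j) = 4 (n(j) = -8 + 4*3 = -8 + 12 = 4)
U(r) = r² + 5*r (U(r) = (r² + 4*r) + r = r² + 5*r)
E(-126) + U(-33) = 9 - 33*(5 - 33) = 9 - 33*(-28) = 9 + 924 = 933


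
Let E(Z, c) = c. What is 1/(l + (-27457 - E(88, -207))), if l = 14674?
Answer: -1/12576 ≈ -7.9517e-5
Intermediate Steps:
1/(l + (-27457 - E(88, -207))) = 1/(14674 + (-27457 - 1*(-207))) = 1/(14674 + (-27457 + 207)) = 1/(14674 - 27250) = 1/(-12576) = -1/12576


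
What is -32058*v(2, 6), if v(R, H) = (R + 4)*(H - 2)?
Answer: -769392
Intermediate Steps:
v(R, H) = (-2 + H)*(4 + R) (v(R, H) = (4 + R)*(-2 + H) = (-2 + H)*(4 + R))
-32058*v(2, 6) = -32058*(-8 - 2*2 + 4*6 + 6*2) = -32058*(-8 - 4 + 24 + 12) = -32058*24 = -769392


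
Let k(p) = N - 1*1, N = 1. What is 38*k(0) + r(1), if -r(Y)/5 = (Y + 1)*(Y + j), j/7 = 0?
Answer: -10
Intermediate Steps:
j = 0 (j = 7*0 = 0)
r(Y) = -5*Y*(1 + Y) (r(Y) = -5*(Y + 1)*(Y + 0) = -5*(1 + Y)*Y = -5*Y*(1 + Y))
k(p) = 0 (k(p) = 1 - 1*1 = 1 - 1 = 0)
38*k(0) + r(1) = 38*0 + 5*1*(-1 - 1*1) = 0 + 5*1*(-1 - 1) = 0 + 5*1*(-2) = 0 - 10 = -10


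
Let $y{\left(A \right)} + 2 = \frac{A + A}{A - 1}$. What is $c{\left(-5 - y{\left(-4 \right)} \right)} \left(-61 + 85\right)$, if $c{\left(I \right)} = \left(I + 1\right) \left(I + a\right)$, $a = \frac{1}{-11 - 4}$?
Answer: $\frac{2016}{5} \approx 403.2$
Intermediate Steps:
$a = - \frac{1}{15}$ ($a = \frac{1}{-15} = - \frac{1}{15} \approx -0.066667$)
$y{\left(A \right)} = -2 + \frac{2 A}{-1 + A}$ ($y{\left(A \right)} = -2 + \frac{A + A}{A - 1} = -2 + \frac{2 A}{-1 + A}$)
$c{\left(I \right)} = \left(1 + I\right) \left(- \frac{1}{15} + I\right)$ ($c{\left(I \right)} = \left(I + 1\right) \left(I - \frac{1}{15}\right) = \left(1 + I\right) \left(- \frac{1}{15} + I\right)$)
$c{\left(-5 - y{\left(-4 \right)} \right)} \left(-61 + 85\right) = \left(- \frac{1}{15} + \left(-5 - \frac{2}{-1 - 4}\right)^{2} + \frac{14 \left(-5 - \frac{2}{-1 - 4}\right)}{15}\right) \left(-61 + 85\right) = \left(- \frac{1}{15} + \left(-5 - \frac{2}{-5}\right)^{2} + \frac{14 \left(-5 - \frac{2}{-5}\right)}{15}\right) 24 = \left(- \frac{1}{15} + \left(-5 - 2 \left(- \frac{1}{5}\right)\right)^{2} + \frac{14 \left(-5 - 2 \left(- \frac{1}{5}\right)\right)}{15}\right) 24 = \left(- \frac{1}{15} + \left(-5 - - \frac{2}{5}\right)^{2} + \frac{14 \left(-5 - - \frac{2}{5}\right)}{15}\right) 24 = \left(- \frac{1}{15} + \left(-5 + \frac{2}{5}\right)^{2} + \frac{14 \left(-5 + \frac{2}{5}\right)}{15}\right) 24 = \left(- \frac{1}{15} + \left(- \frac{23}{5}\right)^{2} + \frac{14}{15} \left(- \frac{23}{5}\right)\right) 24 = \left(- \frac{1}{15} + \frac{529}{25} - \frac{322}{75}\right) 24 = \frac{84}{5} \cdot 24 = \frac{2016}{5}$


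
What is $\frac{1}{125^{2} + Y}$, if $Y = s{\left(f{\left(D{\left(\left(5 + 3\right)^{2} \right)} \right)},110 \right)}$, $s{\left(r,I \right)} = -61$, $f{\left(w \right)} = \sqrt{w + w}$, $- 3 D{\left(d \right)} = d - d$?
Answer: $\frac{1}{15564} \approx 6.4251 \cdot 10^{-5}$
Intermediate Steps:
$D{\left(d \right)} = 0$ ($D{\left(d \right)} = - \frac{d - d}{3} = \left(- \frac{1}{3}\right) 0 = 0$)
$f{\left(w \right)} = \sqrt{2} \sqrt{w}$ ($f{\left(w \right)} = \sqrt{2 w} = \sqrt{2} \sqrt{w}$)
$Y = -61$
$\frac{1}{125^{2} + Y} = \frac{1}{125^{2} - 61} = \frac{1}{15625 - 61} = \frac{1}{15564}$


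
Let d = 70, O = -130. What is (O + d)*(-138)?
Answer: 8280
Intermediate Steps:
(O + d)*(-138) = (-130 + 70)*(-138) = -60*(-138) = 8280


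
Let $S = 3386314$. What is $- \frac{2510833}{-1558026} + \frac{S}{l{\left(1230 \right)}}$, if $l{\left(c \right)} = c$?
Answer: $\frac{879842263459}{319395330} \approx 2754.7$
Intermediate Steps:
$- \frac{2510833}{-1558026} + \frac{S}{l{\left(1230 \right)}} = - \frac{2510833}{-1558026} + \frac{3386314}{1230} = \left(-2510833\right) \left(- \frac{1}{1558026}\right) + 3386314 \cdot \frac{1}{1230} = \frac{2510833}{1558026} + \frac{1693157}{615} = \frac{879842263459}{319395330}$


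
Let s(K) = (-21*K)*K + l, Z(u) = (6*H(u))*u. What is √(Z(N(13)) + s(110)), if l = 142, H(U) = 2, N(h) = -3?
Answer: I*√253994 ≈ 503.98*I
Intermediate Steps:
Z(u) = 12*u (Z(u) = (6*2)*u = 12*u)
s(K) = 142 - 21*K² (s(K) = (-21*K)*K + 142 = -21*K² + 142 = 142 - 21*K²)
√(Z(N(13)) + s(110)) = √(12*(-3) + (142 - 21*110²)) = √(-36 + (142 - 21*12100)) = √(-36 + (142 - 254100)) = √(-36 - 253958) = √(-253994) = I*√253994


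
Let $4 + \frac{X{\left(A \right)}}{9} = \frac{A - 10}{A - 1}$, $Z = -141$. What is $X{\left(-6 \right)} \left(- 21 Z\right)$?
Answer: $-45684$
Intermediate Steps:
$X{\left(A \right)} = -36 + \frac{9 \left(-10 + A\right)}{-1 + A}$ ($X{\left(A \right)} = -36 + 9 \frac{A - 10}{A - 1} = -36 + 9 \frac{-10 + A}{-1 + A} = -36 + \frac{9 \left(-10 + A\right)}{-1 + A}$)
$X{\left(-6 \right)} \left(- 21 Z\right) = \frac{27 \left(-2 - -6\right)}{-1 - 6} \left(\left(-21\right) \left(-141\right)\right) = \frac{27 \left(-2 + 6\right)}{-7} \cdot 2961 = 27 \left(- \frac{1}{7}\right) 4 \cdot 2961 = \left(- \frac{108}{7}\right) 2961 = -45684$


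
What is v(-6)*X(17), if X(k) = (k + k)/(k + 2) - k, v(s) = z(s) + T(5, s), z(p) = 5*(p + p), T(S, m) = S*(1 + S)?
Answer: 8670/19 ≈ 456.32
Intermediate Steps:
z(p) = 10*p (z(p) = 5*(2*p) = 10*p)
v(s) = 30 + 10*s (v(s) = 10*s + 5*(1 + 5) = 10*s + 5*6 = 10*s + 30 = 30 + 10*s)
X(k) = -k + 2*k/(2 + k) (X(k) = (2*k)/(2 + k) - k = 2*k/(2 + k) - k = -k + 2*k/(2 + k))
v(-6)*X(17) = (30 + 10*(-6))*(-1*17²/(2 + 17)) = (30 - 60)*(-1*289/19) = -(-30)*289/19 = -30*(-289/19) = 8670/19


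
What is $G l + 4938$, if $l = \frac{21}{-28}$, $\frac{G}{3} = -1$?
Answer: $\frac{19761}{4} \approx 4940.3$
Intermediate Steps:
$G = -3$ ($G = 3 \left(-1\right) = -3$)
$l = - \frac{3}{4}$ ($l = 21 \left(- \frac{1}{28}\right) = - \frac{3}{4} \approx -0.75$)
$G l + 4938 = \left(-3\right) \left(- \frac{3}{4}\right) + 4938 = \frac{9}{4} + 4938 = \frac{19761}{4}$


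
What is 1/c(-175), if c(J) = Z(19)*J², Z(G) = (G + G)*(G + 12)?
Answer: 1/36076250 ≈ 2.7719e-8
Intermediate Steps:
Z(G) = 2*G*(12 + G) (Z(G) = (2*G)*(12 + G) = 2*G*(12 + G))
c(J) = 1178*J² (c(J) = (2*19*(12 + 19))*J² = (2*19*31)*J² = 1178*J²)
1/c(-175) = 1/(1178*(-175)²) = 1/(1178*30625) = 1/36076250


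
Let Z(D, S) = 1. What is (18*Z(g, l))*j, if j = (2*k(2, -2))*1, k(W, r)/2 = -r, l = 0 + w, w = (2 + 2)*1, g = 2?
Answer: 144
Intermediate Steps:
w = 4 (w = 4*1 = 4)
l = 4 (l = 0 + 4 = 4)
k(W, r) = -2*r (k(W, r) = 2*(-r) = -2*r)
j = 8 (j = (2*(-2*(-2)))*1 = (2*4)*1 = 8*1 = 8)
(18*Z(g, l))*j = (18*1)*8 = 18*8 = 144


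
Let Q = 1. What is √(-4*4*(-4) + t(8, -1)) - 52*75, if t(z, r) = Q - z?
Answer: -3900 + √57 ≈ -3892.4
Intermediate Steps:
t(z, r) = 1 - z
√(-4*4*(-4) + t(8, -1)) - 52*75 = √(-4*4*(-4) + (1 - 1*8)) - 52*75 = √(-16*(-4) + (1 - 8)) - 3900 = √(64 - 7) - 3900 = √57 - 3900 = -3900 + √57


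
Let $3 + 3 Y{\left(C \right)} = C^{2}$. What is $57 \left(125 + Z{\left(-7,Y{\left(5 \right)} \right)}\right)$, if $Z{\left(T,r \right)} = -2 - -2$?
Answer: $7125$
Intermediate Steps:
$Y{\left(C \right)} = -1 + \frac{C^{2}}{3}$
$Z{\left(T,r \right)} = 0$ ($Z{\left(T,r \right)} = -2 + 2 = 0$)
$57 \left(125 + Z{\left(-7,Y{\left(5 \right)} \right)}\right) = 57 \left(125 + 0\right) = 57 \cdot 125 = 7125$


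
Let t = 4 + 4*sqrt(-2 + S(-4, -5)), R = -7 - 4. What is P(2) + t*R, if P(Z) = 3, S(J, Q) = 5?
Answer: -41 - 44*sqrt(3) ≈ -117.21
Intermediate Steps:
R = -11
t = 4 + 4*sqrt(3) (t = 4 + 4*sqrt(-2 + 5) = 4 + 4*sqrt(3) ≈ 10.928)
P(2) + t*R = 3 + (4 + 4*sqrt(3))*(-11) = 3 + (-44 - 44*sqrt(3)) = -41 - 44*sqrt(3)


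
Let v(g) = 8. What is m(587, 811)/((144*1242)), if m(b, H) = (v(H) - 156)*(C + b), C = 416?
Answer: -37111/44712 ≈ -0.83000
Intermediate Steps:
m(b, H) = -61568 - 148*b (m(b, H) = (8 - 156)*(416 + b) = -148*(416 + b) = -61568 - 148*b)
m(587, 811)/((144*1242)) = (-61568 - 148*587)/((144*1242)) = (-61568 - 86876)/178848 = -148444*1/178848 = -37111/44712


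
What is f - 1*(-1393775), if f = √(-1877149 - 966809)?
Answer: 1393775 + 19*I*√7878 ≈ 1.3938e+6 + 1686.4*I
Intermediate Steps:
f = 19*I*√7878 (f = √(-2843958) = 19*I*√7878 ≈ 1686.4*I)
f - 1*(-1393775) = 19*I*√7878 - 1*(-1393775) = 19*I*√7878 + 1393775 = 1393775 + 19*I*√7878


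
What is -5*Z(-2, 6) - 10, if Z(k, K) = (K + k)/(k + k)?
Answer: -5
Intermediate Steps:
Z(k, K) = (K + k)/(2*k) (Z(k, K) = (K + k)/((2*k)) = (K + k)*(1/(2*k)) = (K + k)/(2*k))
-5*Z(-2, 6) - 10 = -5*(6 - 2)/(2*(-2)) - 10 = -5*(-1)*4/(2*2) - 10 = -5*(-1) - 10 = 5 - 10 = -5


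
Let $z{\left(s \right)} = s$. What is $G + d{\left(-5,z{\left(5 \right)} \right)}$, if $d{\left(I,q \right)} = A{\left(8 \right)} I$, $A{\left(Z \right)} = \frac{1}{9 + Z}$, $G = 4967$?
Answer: $\frac{84434}{17} \approx 4966.7$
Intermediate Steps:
$d{\left(I,q \right)} = \frac{I}{17}$ ($d{\left(I,q \right)} = \frac{I}{9 + 8} = \frac{I}{17}$)
$G + d{\left(-5,z{\left(5 \right)} \right)} = 4967 + \frac{1}{17} \left(-5\right) = 4967 - \frac{5}{17} = \frac{84434}{17}$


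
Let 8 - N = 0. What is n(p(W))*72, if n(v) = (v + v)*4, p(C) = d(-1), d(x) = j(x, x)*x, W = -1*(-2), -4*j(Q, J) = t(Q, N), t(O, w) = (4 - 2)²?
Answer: 576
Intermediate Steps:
N = 8 (N = 8 - 1*0 = 8 + 0 = 8)
t(O, w) = 4 (t(O, w) = 2² = 4)
j(Q, J) = -1 (j(Q, J) = -¼*4 = -1)
W = 2
d(x) = -x
p(C) = 1 (p(C) = -1*(-1) = 1)
n(v) = 8*v (n(v) = (2*v)*4 = 8*v)
n(p(W))*72 = (8*1)*72 = 8*72 = 576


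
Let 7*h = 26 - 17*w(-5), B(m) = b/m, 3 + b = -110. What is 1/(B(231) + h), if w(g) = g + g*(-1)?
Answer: 231/745 ≈ 0.31007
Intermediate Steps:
b = -113 (b = -3 - 110 = -113)
w(g) = 0 (w(g) = g - g = 0)
B(m) = -113/m
h = 26/7 (h = (26 - 17*0)/7 = (26 + 0)/7 = (⅐)*26 = 26/7 ≈ 3.7143)
1/(B(231) + h) = 1/(-113/231 + 26/7) = 1/(745/231) = 231/745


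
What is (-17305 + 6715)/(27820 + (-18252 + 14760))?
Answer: -5295/12164 ≈ -0.43530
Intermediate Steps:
(-17305 + 6715)/(27820 + (-18252 + 14760)) = -10590/(27820 - 3492) = -10590/24328 = -10590*1/24328 = -5295/12164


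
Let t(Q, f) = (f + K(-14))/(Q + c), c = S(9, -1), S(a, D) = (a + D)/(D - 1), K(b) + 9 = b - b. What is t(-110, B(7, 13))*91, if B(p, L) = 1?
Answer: 364/57 ≈ 6.3860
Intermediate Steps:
K(b) = -9 (K(b) = -9 + (b - b) = -9 + 0 = -9)
S(a, D) = (D + a)/(-1 + D)
c = -4 (c = (-1 + 9)/(-1 - 1) = 8/(-2) = -½*8 = -4)
t(Q, f) = (-9 + f)/(-4 + Q) (t(Q, f) = (f - 9)/(Q - 4) = (-9 + f)/(-4 + Q))
t(-110, B(7, 13))*91 = ((-9 + 1)/(-4 - 110))*91 = (-8/(-114))*91 = -1/114*(-8)*91 = (4/57)*91 = 364/57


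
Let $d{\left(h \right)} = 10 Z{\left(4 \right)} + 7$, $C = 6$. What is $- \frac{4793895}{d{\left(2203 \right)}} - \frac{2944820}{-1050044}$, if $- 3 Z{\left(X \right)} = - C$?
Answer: $- \frac{139825588090}{787533} \approx -1.7755 \cdot 10^{5}$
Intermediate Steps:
$Z{\left(X \right)} = 2$ ($Z{\left(X \right)} = - \frac{\left(-1\right) 6}{3} = \left(- \frac{1}{3}\right) \left(-6\right) = 2$)
$d{\left(h \right)} = 27$ ($d{\left(h \right)} = 10 \cdot 2 + 7 = 20 + 7 = 27$)
$- \frac{4793895}{d{\left(2203 \right)}} - \frac{2944820}{-1050044} = - \frac{4793895}{27} - \frac{2944820}{-1050044} = \left(-4793895\right) \frac{1}{27} - - \frac{736205}{262511} = - \frac{532655}{3} + \frac{736205}{262511} = - \frac{139825588090}{787533}$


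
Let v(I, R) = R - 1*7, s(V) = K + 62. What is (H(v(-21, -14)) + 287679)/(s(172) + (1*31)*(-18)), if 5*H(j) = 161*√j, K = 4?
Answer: -95893/164 - 161*I*√21/2460 ≈ -584.71 - 0.29992*I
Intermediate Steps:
s(V) = 66 (s(V) = 4 + 62 = 66)
v(I, R) = -7 + R (v(I, R) = R - 7 = -7 + R)
H(j) = 161*√j/5 (H(j) = (161*√j)/5 = 161*√j/5)
(H(v(-21, -14)) + 287679)/(s(172) + (1*31)*(-18)) = (161*√(-7 - 14)/5 + 287679)/(66 + (1*31)*(-18)) = (161*√(-21)/5 + 287679)/(66 + 31*(-18)) = (161*(I*√21)/5 + 287679)/(66 - 558) = (161*I*√21/5 + 287679)/(-492) = (287679 + 161*I*√21/5)*(-1/492) = -95893/164 - 161*I*√21/2460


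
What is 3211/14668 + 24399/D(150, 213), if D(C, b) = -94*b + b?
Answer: -1720923/1699172 ≈ -1.0128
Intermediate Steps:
D(C, b) = -93*b
3211/14668 + 24399/D(150, 213) = 3211/14668 + 24399/((-93*213)) = 3211*(1/14668) + 24399/(-19809) = 169/772 + 24399*(-1/19809) = 169/772 - 2711/2201 = -1720923/1699172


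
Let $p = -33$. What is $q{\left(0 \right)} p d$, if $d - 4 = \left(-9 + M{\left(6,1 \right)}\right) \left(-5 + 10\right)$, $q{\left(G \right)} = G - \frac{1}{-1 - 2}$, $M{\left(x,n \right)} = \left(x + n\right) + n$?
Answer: $11$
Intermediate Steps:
$M{\left(x,n \right)} = x + 2 n$ ($M{\left(x,n \right)} = \left(n + x\right) + n = x + 2 n$)
$q{\left(G \right)} = \frac{1}{3} + G$ ($q{\left(G \right)} = G - \frac{1}{-3} = G - - \frac{1}{3} = G + \frac{1}{3} = \frac{1}{3} + G$)
$d = -1$ ($d = 4 + \left(-9 + \left(6 + 2 \cdot 1\right)\right) \left(-5 + 10\right) = 4 + \left(-9 + \left(6 + 2\right)\right) 5 = 4 + \left(-9 + 8\right) 5 = 4 - 5 = -1$)
$q{\left(0 \right)} p d = \left(\frac{1}{3} + 0\right) \left(-33\right) \left(-1\right) = \frac{1}{3} \left(-33\right) \left(-1\right) = \left(-11\right) \left(-1\right) = 11$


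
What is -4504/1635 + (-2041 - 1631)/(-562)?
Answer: 1736236/459435 ≈ 3.7791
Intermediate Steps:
-4504/1635 + (-2041 - 1631)/(-562) = -4504*1/1635 - 3672*(-1/562) = -4504/1635 + 1836/281 = 1736236/459435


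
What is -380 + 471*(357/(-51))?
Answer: -3677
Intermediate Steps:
-380 + 471*(357/(-51)) = -380 + 471*(357*(-1/51)) = -380 + 471*(-7) = -380 - 3297 = -3677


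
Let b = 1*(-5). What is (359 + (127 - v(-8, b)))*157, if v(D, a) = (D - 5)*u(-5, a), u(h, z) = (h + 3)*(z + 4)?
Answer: 80384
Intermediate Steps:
u(h, z) = (3 + h)*(4 + z)
b = -5
v(D, a) = (-8 - 2*a)*(-5 + D) (v(D, a) = (D - 5)*(12 + 3*a + 4*(-5) - 5*a) = (-5 + D)*(12 + 3*a - 20 - 5*a) = (-5 + D)*(-8 - 2*a) = (-8 - 2*a)*(-5 + D))
(359 + (127 - v(-8, b)))*157 = (359 + (127 - (-2)*(-5 - 8)*(4 - 5)))*157 = (359 + (127 - (-2)*(-13)*(-1)))*157 = (359 + (127 - 1*(-26)))*157 = (359 + (127 + 26))*157 = (359 + 153)*157 = 512*157 = 80384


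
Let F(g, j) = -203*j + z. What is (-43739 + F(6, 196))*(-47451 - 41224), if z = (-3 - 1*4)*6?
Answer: 7410481075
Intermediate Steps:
z = -42 (z = (-3 - 4)*6 = -7*6 = -42)
F(g, j) = -42 - 203*j (F(g, j) = -203*j - 42 = -42 - 203*j)
(-43739 + F(6, 196))*(-47451 - 41224) = (-43739 + (-42 - 203*196))*(-47451 - 41224) = (-43739 + (-42 - 39788))*(-88675) = (-43739 - 39830)*(-88675) = -83569*(-88675) = 7410481075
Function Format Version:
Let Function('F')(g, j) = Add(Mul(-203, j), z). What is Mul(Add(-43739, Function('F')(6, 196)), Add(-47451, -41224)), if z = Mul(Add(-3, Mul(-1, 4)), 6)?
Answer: 7410481075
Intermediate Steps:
z = -42 (z = Mul(Add(-3, -4), 6) = Mul(-7, 6) = -42)
Function('F')(g, j) = Add(-42, Mul(-203, j)) (Function('F')(g, j) = Add(Mul(-203, j), -42) = Add(-42, Mul(-203, j)))
Mul(Add(-43739, Function('F')(6, 196)), Add(-47451, -41224)) = Mul(Add(-43739, Add(-42, Mul(-203, 196))), Add(-47451, -41224)) = Mul(Add(-43739, Add(-42, -39788)), -88675) = Mul(Add(-43739, -39830), -88675) = Mul(-83569, -88675) = 7410481075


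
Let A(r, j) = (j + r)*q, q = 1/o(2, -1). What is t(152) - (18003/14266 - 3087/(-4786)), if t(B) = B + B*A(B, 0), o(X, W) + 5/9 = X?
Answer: 3582621239453/221900497 ≈ 16145.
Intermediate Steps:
o(X, W) = -5/9 + X
q = 9/13 (q = 1/(-5/9 + 2) = 1/(13/9) = 9/13 ≈ 0.69231)
A(r, j) = 9*j/13 + 9*r/13 (A(r, j) = (j + r)*(9/13) = 9*j/13 + 9*r/13)
t(B) = B + 9*B²/13 (t(B) = B + B*((9/13)*0 + 9*B/13) = B + B*(0 + 9*B/13) = B + B*(9*B/13) = B + 9*B²/13)
t(152) - (18003/14266 - 3087/(-4786)) = (1/13)*152*(13 + 9*152) - (18003/14266 - 3087/(-4786)) = (1/13)*152*(13 + 1368) - (18003*(1/14266) - 3087*(-1/4786)) = (1/13)*152*1381 - (18003/14266 + 3087/4786) = 209912/13 - 1*32550375/17069269 = 209912/13 - 32550375/17069269 = 3582621239453/221900497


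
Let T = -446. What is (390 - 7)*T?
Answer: -170818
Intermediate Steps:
(390 - 7)*T = (390 - 7)*(-446) = 383*(-446) = -170818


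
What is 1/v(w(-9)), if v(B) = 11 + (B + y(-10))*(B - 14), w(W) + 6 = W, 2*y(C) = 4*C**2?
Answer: -1/5354 ≈ -0.00018678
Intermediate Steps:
y(C) = 2*C**2 (y(C) = (4*C**2)/2 = 2*C**2)
w(W) = -6 + W
v(B) = 11 + (-14 + B)*(200 + B) (v(B) = 11 + (B + 2*(-10)**2)*(B - 14) = 11 + (B + 2*100)*(-14 + B) = 11 + (B + 200)*(-14 + B) = 11 + (200 + B)*(-14 + B) = 11 + (-14 + B)*(200 + B))
1/v(w(-9)) = 1/(-2789 + (-6 - 9)**2 + 186*(-6 - 9)) = 1/(-2789 + (-15)**2 + 186*(-15)) = 1/(-2789 + 225 - 2790) = 1/(-5354) = -1/5354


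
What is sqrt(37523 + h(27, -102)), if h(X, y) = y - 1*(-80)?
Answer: sqrt(37501) ≈ 193.65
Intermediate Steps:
h(X, y) = 80 + y (h(X, y) = y + 80 = 80 + y)
sqrt(37523 + h(27, -102)) = sqrt(37523 + (80 - 102)) = sqrt(37523 - 22) = sqrt(37501)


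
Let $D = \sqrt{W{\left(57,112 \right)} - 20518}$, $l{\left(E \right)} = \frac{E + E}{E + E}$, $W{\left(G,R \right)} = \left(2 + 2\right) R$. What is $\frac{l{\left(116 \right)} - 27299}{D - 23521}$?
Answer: $\frac{642076258}{553257511} + \frac{81894 i \sqrt{2230}}{553257511} \approx 1.1605 + 0.00699 i$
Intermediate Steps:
$W{\left(G,R \right)} = 4 R$
$l{\left(E \right)} = 1$ ($l{\left(E \right)} = \frac{2 E}{2 E} = 2 E \frac{1}{2 E} = 1$)
$D = 3 i \sqrt{2230}$ ($D = \sqrt{4 \cdot 112 - 20518} = \sqrt{448 - 20518} = \sqrt{-20070} = 3 i \sqrt{2230} \approx 141.67 i$)
$\frac{l{\left(116 \right)} - 27299}{D - 23521} = \frac{1 - 27299}{3 i \sqrt{2230} - 23521} = - \frac{27298}{-23521 + 3 i \sqrt{2230}}$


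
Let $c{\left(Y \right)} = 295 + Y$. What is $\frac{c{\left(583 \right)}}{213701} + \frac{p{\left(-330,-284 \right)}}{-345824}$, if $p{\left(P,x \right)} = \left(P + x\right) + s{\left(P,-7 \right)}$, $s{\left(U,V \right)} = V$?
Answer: $\frac{436341793}{73902934624} \approx 0.0059043$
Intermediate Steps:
$p{\left(P,x \right)} = -7 + P + x$ ($p{\left(P,x \right)} = \left(P + x\right) - 7 = -7 + P + x$)
$\frac{c{\left(583 \right)}}{213701} + \frac{p{\left(-330,-284 \right)}}{-345824} = \frac{295 + 583}{213701} + \frac{-7 - 330 - 284}{-345824} = 878 \cdot \frac{1}{213701} - - \frac{621}{345824} = \frac{878}{213701} + \frac{621}{345824} = \frac{436341793}{73902934624}$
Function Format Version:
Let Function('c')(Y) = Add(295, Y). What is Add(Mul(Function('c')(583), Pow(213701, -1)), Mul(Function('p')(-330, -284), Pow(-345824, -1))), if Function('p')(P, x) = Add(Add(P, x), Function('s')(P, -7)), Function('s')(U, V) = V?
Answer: Rational(436341793, 73902934624) ≈ 0.0059043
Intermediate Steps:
Function('p')(P, x) = Add(-7, P, x) (Function('p')(P, x) = Add(Add(P, x), -7) = Add(-7, P, x))
Add(Mul(Function('c')(583), Pow(213701, -1)), Mul(Function('p')(-330, -284), Pow(-345824, -1))) = Add(Mul(Add(295, 583), Pow(213701, -1)), Mul(Add(-7, -330, -284), Pow(-345824, -1))) = Add(Mul(878, Rational(1, 213701)), Mul(-621, Rational(-1, 345824))) = Add(Rational(878, 213701), Rational(621, 345824)) = Rational(436341793, 73902934624)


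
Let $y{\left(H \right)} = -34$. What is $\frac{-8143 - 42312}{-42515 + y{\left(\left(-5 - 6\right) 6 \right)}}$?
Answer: $\frac{50455}{42549} \approx 1.1858$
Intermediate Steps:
$\frac{-8143 - 42312}{-42515 + y{\left(\left(-5 - 6\right) 6 \right)}} = \frac{-8143 - 42312}{-42515 - 34} = - \frac{50455}{-42549} = \left(-50455\right) \left(- \frac{1}{42549}\right) = \frac{50455}{42549}$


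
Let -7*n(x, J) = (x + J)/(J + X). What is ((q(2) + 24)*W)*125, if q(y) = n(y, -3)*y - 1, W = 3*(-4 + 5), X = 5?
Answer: 60750/7 ≈ 8678.6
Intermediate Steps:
n(x, J) = -(J + x)/(7*(5 + J)) (n(x, J) = -(x + J)/(7*(J + 5)) = -(J + x)/(7*(5 + J)))
W = 3 (W = 3*1 = 3)
q(y) = -1 + y*(3/14 - y/14) (q(y) = ((-1*(-3) - y)/(7*(5 - 3)))*y - 1 = ((⅐)*(3 - y)/2)*y - 1 = ((⅐)*(½)*(3 - y))*y - 1 = (3/14 - y/14)*y - 1 = y*(3/14 - y/14) - 1 = -1 + y*(3/14 - y/14))
((q(2) + 24)*W)*125 = (((-1 - 1/14*2*(-3 + 2)) + 24)*3)*125 = (((-1 - 1/14*2*(-1)) + 24)*3)*125 = (((-1 + ⅐) + 24)*3)*125 = ((-6/7 + 24)*3)*125 = ((162/7)*3)*125 = (486/7)*125 = 60750/7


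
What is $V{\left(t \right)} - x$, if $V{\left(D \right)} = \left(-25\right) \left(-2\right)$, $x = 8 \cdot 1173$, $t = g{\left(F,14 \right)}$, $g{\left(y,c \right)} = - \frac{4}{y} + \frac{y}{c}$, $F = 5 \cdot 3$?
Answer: $-9334$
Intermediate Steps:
$F = 15$
$t = \frac{169}{210}$ ($t = - \frac{4}{15} + \frac{15}{14} = \frac{169}{210} \approx 0.80476$)
$x = 9384$
$V{\left(D \right)} = 50$
$V{\left(t \right)} - x = 50 - 9384 = -9334$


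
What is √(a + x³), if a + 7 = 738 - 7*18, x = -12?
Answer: I*√1123 ≈ 33.511*I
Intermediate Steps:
a = 605 (a = -7 + (738 - 7*18) = -7 + (738 - 126) = -7 + 612 = 605)
√(a + x³) = √(605 + (-12)³) = √(605 - 1728) = √(-1123) = I*√1123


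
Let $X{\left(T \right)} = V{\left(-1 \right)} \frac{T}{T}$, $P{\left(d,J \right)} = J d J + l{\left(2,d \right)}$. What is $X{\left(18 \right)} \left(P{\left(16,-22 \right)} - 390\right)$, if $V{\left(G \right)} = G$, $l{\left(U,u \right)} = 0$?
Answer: $-7354$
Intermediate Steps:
$P{\left(d,J \right)} = d J^{2}$ ($P{\left(d,J \right)} = J d J + 0 = d J^{2} + 0 = d J^{2}$)
$X{\left(T \right)} = -1$ ($X{\left(T \right)} = - \frac{T}{T} = \left(-1\right) 1 = -1$)
$X{\left(18 \right)} \left(P{\left(16,-22 \right)} - 390\right) = - (16 \left(-22\right)^{2} - 390) = - (16 \cdot 484 - 390) = - (7744 - 390) = \left(-1\right) 7354 = -7354$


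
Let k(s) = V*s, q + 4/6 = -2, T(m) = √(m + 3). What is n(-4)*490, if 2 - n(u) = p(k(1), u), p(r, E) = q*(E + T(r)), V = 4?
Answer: -12740/3 + 3920*√7/3 ≈ -789.55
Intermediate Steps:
T(m) = √(3 + m)
q = -8/3 (q = -⅔ - 2 = -8/3 ≈ -2.6667)
k(s) = 4*s
p(r, E) = -8*E/3 - 8*√(3 + r)/3 (p(r, E) = -8*(E + √(3 + r))/3 = -8*E/3 - 8*√(3 + r)/3)
n(u) = 2 + 8*u/3 + 8*√7/3 (n(u) = 2 - (-8*u/3 - 8*√(3 + 4*1)/3) = 2 - (-8*u/3 - 8*√(3 + 4)/3) = 2 - (-8*u/3 - 8*√7/3) = 2 + (8*u/3 + 8*√7/3) = 2 + 8*u/3 + 8*√7/3)
n(-4)*490 = (2 + (8/3)*(-4) + 8*√7/3)*490 = (2 - 32/3 + 8*√7/3)*490 = (-26/3 + 8*√7/3)*490 = -12740/3 + 3920*√7/3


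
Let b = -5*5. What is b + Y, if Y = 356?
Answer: 331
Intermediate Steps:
b = -25
b + Y = -25 + 356 = 331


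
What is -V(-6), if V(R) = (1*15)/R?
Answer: 5/2 ≈ 2.5000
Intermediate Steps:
V(R) = 15/R
-V(-6) = -15/(-6) = -15*(-1)/6 = -1*(-5/2) = 5/2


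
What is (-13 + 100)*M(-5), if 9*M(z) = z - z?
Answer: 0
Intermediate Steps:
M(z) = 0 (M(z) = (z - z)/9 = (⅑)*0 = 0)
(-13 + 100)*M(-5) = (-13 + 100)*0 = 87*0 = 0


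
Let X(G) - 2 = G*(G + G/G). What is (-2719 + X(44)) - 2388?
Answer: -3125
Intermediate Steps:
X(G) = 2 + G*(1 + G) (X(G) = 2 + G*(G + G/G) = 2 + G*(G + 1) = 2 + G*(1 + G))
(-2719 + X(44)) - 2388 = (-2719 + (2 + 44 + 44²)) - 2388 = (-2719 + (2 + 44 + 1936)) - 2388 = (-2719 + 1982) - 2388 = -737 - 2388 = -3125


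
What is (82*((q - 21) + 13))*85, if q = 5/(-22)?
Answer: -630785/11 ≈ -57344.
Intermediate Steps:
q = -5/22 (q = 5*(-1/22) = -5/22 ≈ -0.22727)
(82*((q - 21) + 13))*85 = (82*((-5/22 - 21) + 13))*85 = (82*(-467/22 + 13))*85 = (82*(-181/22))*85 = -7421/11*85 = -630785/11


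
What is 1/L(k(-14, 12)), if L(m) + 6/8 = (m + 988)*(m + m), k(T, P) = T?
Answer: -4/109091 ≈ -3.6667e-5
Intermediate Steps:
L(m) = -¾ + 2*m*(988 + m) (L(m) = -¾ + (m + 988)*(m + m) = -¾ + (988 + m)*(2*m) = -¾ + 2*m*(988 + m))
1/L(k(-14, 12)) = 1/(-¾ + 2*(-14)² + 1976*(-14)) = 1/(-¾ + 2*196 - 27664) = 1/(-¾ + 392 - 27664) = 1/(-109091/4) = -4/109091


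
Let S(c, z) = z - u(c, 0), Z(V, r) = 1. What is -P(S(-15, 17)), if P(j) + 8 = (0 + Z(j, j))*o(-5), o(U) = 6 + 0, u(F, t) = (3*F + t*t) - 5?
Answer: 2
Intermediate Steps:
u(F, t) = -5 + t² + 3*F (u(F, t) = (3*F + t²) - 5 = (t² + 3*F) - 5 = -5 + t² + 3*F)
o(U) = 6
S(c, z) = 5 + z - 3*c (S(c, z) = z - (-5 + 0² + 3*c) = z - (-5 + 0 + 3*c) = z - (-5 + 3*c) = z + (5 - 3*c) = 5 + z - 3*c)
P(j) = -2 (P(j) = -8 + (0 + 1)*6 = -8 + 1*6 = -8 + 6 = -2)
-P(S(-15, 17)) = -1*(-2) = 2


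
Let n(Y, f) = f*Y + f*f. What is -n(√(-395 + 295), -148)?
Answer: -21904 + 1480*I ≈ -21904.0 + 1480.0*I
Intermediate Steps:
n(Y, f) = f² + Y*f (n(Y, f) = Y*f + f² = f² + Y*f)
-n(√(-395 + 295), -148) = -(-148)*(√(-395 + 295) - 148) = -(-148)*(√(-100) - 148) = -(-148)*(10*I - 148) = -(-148)*(-148 + 10*I) = -(21904 - 1480*I) = -21904 + 1480*I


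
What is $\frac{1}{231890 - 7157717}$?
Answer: $- \frac{1}{6925827} \approx -1.4439 \cdot 10^{-7}$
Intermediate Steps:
$\frac{1}{231890 - 7157717} = \frac{1}{-6925827} = - \frac{1}{6925827}$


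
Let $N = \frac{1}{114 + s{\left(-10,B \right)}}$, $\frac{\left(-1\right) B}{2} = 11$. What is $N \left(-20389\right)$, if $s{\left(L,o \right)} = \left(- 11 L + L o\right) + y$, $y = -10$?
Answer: $- \frac{20389}{434} \approx -46.979$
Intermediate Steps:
$B = -22$ ($B = \left(-2\right) 11 = -22$)
$s{\left(L,o \right)} = -10 - 11 L + L o$ ($s{\left(L,o \right)} = \left(- 11 L + L o\right) - 10 = -10 - 11 L + L o$)
$N = \frac{1}{434}$ ($N = \frac{1}{114 - -320} = \frac{1}{114 + \left(-10 + 110 + 220\right)} = \frac{1}{114 + 320} = \frac{1}{434} \approx 0.0023041$)
$N \left(-20389\right) = \frac{1}{434} \left(-20389\right) = - \frac{20389}{434}$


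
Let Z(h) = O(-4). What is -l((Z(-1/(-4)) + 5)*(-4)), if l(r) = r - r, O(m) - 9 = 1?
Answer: 0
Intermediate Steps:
O(m) = 10 (O(m) = 9 + 1 = 10)
Z(h) = 10
l(r) = 0
-l((Z(-1/(-4)) + 5)*(-4)) = -1*0 = 0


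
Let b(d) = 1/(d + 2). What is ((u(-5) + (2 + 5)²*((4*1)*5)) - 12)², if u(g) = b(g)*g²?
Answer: 8288641/9 ≈ 9.2096e+5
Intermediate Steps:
b(d) = 1/(2 + d)
u(g) = g²/(2 + g)
((u(-5) + (2 + 5)²*((4*1)*5)) - 12)² = (((-5)²/(2 - 5) + (2 + 5)²*((4*1)*5)) - 12)² = ((25/(-3) + 7²*(4*5)) - 12)² = ((25*(-⅓) + 49*20) - 12)² = ((-25/3 + 980) - 12)² = (2915/3 - 12)² = (2879/3)² = 8288641/9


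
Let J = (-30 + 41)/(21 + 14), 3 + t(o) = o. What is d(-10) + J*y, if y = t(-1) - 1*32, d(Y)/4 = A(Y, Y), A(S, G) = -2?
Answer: -676/35 ≈ -19.314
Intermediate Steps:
d(Y) = -8 (d(Y) = 4*(-2) = -8)
t(o) = -3 + o
J = 11/35 ≈ 0.31429
y = -36 (y = (-3 - 1) - 1*32 = -4 - 32 = -36)
d(-10) + J*y = -8 + (11/35)*(-36) = -8 - 396/35 = -676/35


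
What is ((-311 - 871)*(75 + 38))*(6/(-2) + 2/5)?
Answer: 1736358/5 ≈ 3.4727e+5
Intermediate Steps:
((-311 - 871)*(75 + 38))*(6/(-2) + 2/5) = (-1182*113)*(6*(-1/2) + 2*(1/5)) = -133566*(-3 + 2/5) = -133566*(-13/5) = 1736358/5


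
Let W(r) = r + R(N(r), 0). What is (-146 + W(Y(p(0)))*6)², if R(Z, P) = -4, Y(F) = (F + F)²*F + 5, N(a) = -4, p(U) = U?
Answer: 19600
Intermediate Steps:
Y(F) = 5 + 4*F³ (Y(F) = (2*F)²*F + 5 = (4*F²)*F + 5 = 4*F³ + 5 = 5 + 4*F³)
W(r) = -4 + r (W(r) = r - 4 = -4 + r)
(-146 + W(Y(p(0)))*6)² = (-146 + (-4 + (5 + 4*0³))*6)² = (-146 + (-4 + (5 + 4*0))*6)² = (-146 + (-4 + (5 + 0))*6)² = (-146 + (-4 + 5)*6)² = (-146 + 1*6)² = (-146 + 6)² = (-140)² = 19600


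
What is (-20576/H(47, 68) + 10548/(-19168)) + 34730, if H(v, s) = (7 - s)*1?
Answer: 10250435095/292312 ≈ 35067.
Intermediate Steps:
H(v, s) = 7 - s
(-20576/H(47, 68) + 10548/(-19168)) + 34730 = (-20576/(7 - 1*68) + 10548/(-19168)) + 34730 = (-20576/(7 - 68) + 10548*(-1/19168)) + 34730 = (-20576/(-61) - 2637/4792) + 34730 = (-20576*(-1/61) - 2637/4792) + 34730 = (20576/61 - 2637/4792) + 34730 = 98439335/292312 + 34730 = 10250435095/292312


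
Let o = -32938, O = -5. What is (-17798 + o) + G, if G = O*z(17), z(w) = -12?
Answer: -50676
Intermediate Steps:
G = 60 (G = -5*(-12) = 60)
(-17798 + o) + G = (-17798 - 32938) + 60 = -50736 + 60 = -50676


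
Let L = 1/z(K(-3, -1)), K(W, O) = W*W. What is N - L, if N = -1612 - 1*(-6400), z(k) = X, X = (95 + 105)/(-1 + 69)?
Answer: 239383/50 ≈ 4787.7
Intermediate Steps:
K(W, O) = W**2
X = 50/17 (X = 200/68 = 200*(1/68) = 50/17 ≈ 2.9412)
z(k) = 50/17
N = 4788 (N = -1612 + 6400 = 4788)
L = 17/50 (L = 1/(50/17) = 17/50 ≈ 0.34000)
N - L = 4788 - 1*17/50 = 4788 - 17/50 = 239383/50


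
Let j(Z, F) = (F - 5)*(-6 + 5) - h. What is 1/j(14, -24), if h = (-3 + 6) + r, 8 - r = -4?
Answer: 1/14 ≈ 0.071429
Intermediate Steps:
r = 12 (r = 8 - 1*(-4) = 8 + 4 = 12)
h = 15 (h = (-3 + 6) + 12 = 3 + 12 = 15)
j(Z, F) = -10 - F (j(Z, F) = (F - 5)*(-6 + 5) - 1*15 = (-5 + F)*(-1) - 15 = (5 - F) - 15 = -10 - F)
1/j(14, -24) = 1/(-10 - 1*(-24)) = 1/(-10 + 24) = 1/14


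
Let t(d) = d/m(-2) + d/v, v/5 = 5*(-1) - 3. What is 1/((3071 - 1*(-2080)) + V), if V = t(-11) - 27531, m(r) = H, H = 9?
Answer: -360/8057141 ≈ -4.4681e-5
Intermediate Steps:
v = -40 (v = 5*(5*(-1) - 3) = 5*(-5 - 3) = 5*(-8) = -40)
m(r) = 9
t(d) = 31*d/360 (t(d) = d/9 + d/(-40) = d*(1/9) + d*(-1/40) = d/9 - d/40 = 31*d/360)
V = -9911501/360 (V = (31/360)*(-11) - 27531 = -341/360 - 27531 = -9911501/360 ≈ -27532.)
1/((3071 - 1*(-2080)) + V) = 1/((3071 - 1*(-2080)) - 9911501/360) = 1/((3071 + 2080) - 9911501/360) = 1/(5151 - 9911501/360) = 1/(-8057141/360) = -360/8057141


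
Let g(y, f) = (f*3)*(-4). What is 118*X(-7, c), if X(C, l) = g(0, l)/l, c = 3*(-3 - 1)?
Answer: -1416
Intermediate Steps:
g(y, f) = -12*f (g(y, f) = (3*f)*(-4) = -12*f)
c = -12 (c = 3*(-4) = -12)
X(C, l) = -12 (X(C, l) = (-12*l)/l = -12)
118*X(-7, c) = 118*(-12) = -1416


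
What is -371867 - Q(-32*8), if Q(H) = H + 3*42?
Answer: -371737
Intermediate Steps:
Q(H) = 126 + H (Q(H) = H + 126 = 126 + H)
-371867 - Q(-32*8) = -371867 - (126 - 32*8) = -371867 - (126 - 256) = -371867 - 1*(-130) = -371867 + 130 = -371737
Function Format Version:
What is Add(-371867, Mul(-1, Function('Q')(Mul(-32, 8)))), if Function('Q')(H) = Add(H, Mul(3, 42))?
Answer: -371737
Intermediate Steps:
Function('Q')(H) = Add(126, H) (Function('Q')(H) = Add(H, 126) = Add(126, H))
Add(-371867, Mul(-1, Function('Q')(Mul(-32, 8)))) = Add(-371867, Mul(-1, Add(126, Mul(-32, 8)))) = Add(-371867, Mul(-1, Add(126, -256))) = Add(-371867, Mul(-1, -130)) = Add(-371867, 130) = -371737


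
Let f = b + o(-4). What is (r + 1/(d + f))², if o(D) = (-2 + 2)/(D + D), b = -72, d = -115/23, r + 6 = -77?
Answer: 40857664/5929 ≈ 6891.2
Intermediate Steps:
r = -83 (r = -6 - 77 = -83)
d = -5 (d = -115*1/23 = -5)
o(D) = 0 (o(D) = 0/((2*D)) = 0*(1/(2*D)) = 0)
f = -72 (f = -72 + 0 = -72)
(r + 1/(d + f))² = (-83 + 1/(-5 - 72))² = (-83 + 1/(-77))² = (-83 - 1/77)² = (-6392/77)² = 40857664/5929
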